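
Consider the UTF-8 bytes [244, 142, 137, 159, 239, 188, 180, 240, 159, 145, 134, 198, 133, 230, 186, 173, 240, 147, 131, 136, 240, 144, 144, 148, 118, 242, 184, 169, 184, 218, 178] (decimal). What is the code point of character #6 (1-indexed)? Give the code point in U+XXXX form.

Offset 0: leading byte 0xF4 = 11110100 → 4-byte char #1 = F4 8E 89 9F.
Offset 4: leading byte 0xEF = 11101111 → 3-byte char #2 = EF BC B4.
Offset 7: leading byte 0xF0 = 11110000 → 4-byte char #3 = F0 9F 91 86.
Offset 11: leading byte 0xC6 = 11000110 → 2-byte char #4 = C6 85.
Offset 13: leading byte 0xE6 = 11100110 → 3-byte char #5 = E6 BA AD.
Offset 16: leading byte 0xF0 = 11110000 → 4-byte char #6 = F0 93 83 88.
Leading byte 0xF0 = 11110000 matches 11110xxx → 4-byte sequence.
Byte 1: 0xF0 = 11110000, payload 000 (3 bits).
Byte 2: 0x93 = 10010011 (10xxxxxx ✓), payload 010011.
Byte 3: 0x83 = 10000011 (10xxxxxx ✓), payload 000011.
Byte 4: 0x88 = 10001000 (10xxxxxx ✓), payload 001000.
Concatenate: 000010011000011001000 = 0x130C8 (21 bits → U+130C8).

U+130C8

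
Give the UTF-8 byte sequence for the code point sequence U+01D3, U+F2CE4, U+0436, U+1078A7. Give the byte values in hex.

U+01D3: 2-byte form → C7 93.
U+F2CE4: 4-byte form → F3 B2 B3 A4.
U+0436: 2-byte form → D0 B6.
U+1078A7: 4-byte form → F4 87 A2 A7.
Concatenated (12 bytes): C7 93 F3 B2 B3 A4 D0 B6 F4 87 A2 A7.

C7 93 F3 B2 B3 A4 D0 B6 F4 87 A2 A7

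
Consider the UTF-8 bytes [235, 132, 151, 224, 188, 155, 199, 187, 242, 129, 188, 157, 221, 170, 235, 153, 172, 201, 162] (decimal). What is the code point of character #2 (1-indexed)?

Offset 0: leading byte 0xEB = 11101011 → 3-byte char #1 = EB 84 97.
Offset 3: leading byte 0xE0 = 11100000 → 3-byte char #2 = E0 BC 9B.
Leading byte 0xE0 = 11100000 matches 1110xxxx → 3-byte sequence.
Byte 1: 0xE0 = 11100000, payload 0000 (4 bits).
Byte 2: 0xBC = 10111100 (10xxxxxx ✓), payload 111100.
Byte 3: 0x9B = 10011011 (10xxxxxx ✓), payload 011011.
Concatenate: 0000111100011011 = 0xF1B (16 bits → U+0F1B).

U+0F1B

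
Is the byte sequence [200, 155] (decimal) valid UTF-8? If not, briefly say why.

Leading byte 0xC8 = 11001000 → 2-byte form.
Continuation bytes 0x9B=10011011 all match 10xxxxxx.
Decoded value 0x21B is ≥ 0x80 (shortest form) and not a surrogate.

valid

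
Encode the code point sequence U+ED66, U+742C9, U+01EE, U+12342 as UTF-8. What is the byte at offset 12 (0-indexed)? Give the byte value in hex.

U+ED66 → 3-byte form EE B5 A6 at offsets 0–2.
U+742C9 → 4-byte form F1 B4 8B 89 at offsets 3–6.
U+01EE → 2-byte form C7 AE at offsets 7–8.
U+12342 → 4-byte form F0 92 8D 82 at offsets 9–12.
Offset 12 falls in char 4's range; it's byte 4 of F0 92 8D 82 = 0x82.

0x82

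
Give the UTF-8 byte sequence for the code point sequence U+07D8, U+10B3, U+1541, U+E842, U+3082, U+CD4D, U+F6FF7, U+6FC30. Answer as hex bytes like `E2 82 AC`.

DF 98 E1 82 B3 E1 95 81 EE A1 82 E3 82 82 EC B5 8D F3 B6 BF B7 F1 AF B0 B0

U+07D8: 2-byte form → DF 98.
U+10B3: 3-byte form → E1 82 B3.
U+1541: 3-byte form → E1 95 81.
U+E842: 3-byte form → EE A1 82.
U+3082: 3-byte form → E3 82 82.
U+CD4D: 3-byte form → EC B5 8D.
U+F6FF7: 4-byte form → F3 B6 BF B7.
U+6FC30: 4-byte form → F1 AF B0 B0.
Concatenated (25 bytes): DF 98 E1 82 B3 E1 95 81 EE A1 82 E3 82 82 EC B5 8D F3 B6 BF B7 F1 AF B0 B0.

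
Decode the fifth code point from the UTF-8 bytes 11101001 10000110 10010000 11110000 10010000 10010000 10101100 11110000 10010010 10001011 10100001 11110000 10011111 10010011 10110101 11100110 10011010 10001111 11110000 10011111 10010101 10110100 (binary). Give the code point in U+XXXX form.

Offset 0: leading byte 0xE9 = 11101001 → 3-byte char #1 = E9 86 90.
Offset 3: leading byte 0xF0 = 11110000 → 4-byte char #2 = F0 90 90 AC.
Offset 7: leading byte 0xF0 = 11110000 → 4-byte char #3 = F0 92 8B A1.
Offset 11: leading byte 0xF0 = 11110000 → 4-byte char #4 = F0 9F 93 B5.
Offset 15: leading byte 0xE6 = 11100110 → 3-byte char #5 = E6 9A 8F.
Leading byte 0xE6 = 11100110 matches 1110xxxx → 3-byte sequence.
Byte 1: 0xE6 = 11100110, payload 0110 (4 bits).
Byte 2: 0x9A = 10011010 (10xxxxxx ✓), payload 011010.
Byte 3: 0x8F = 10001111 (10xxxxxx ✓), payload 001111.
Concatenate: 0110011010001111 = 0x668F (16 bits → U+668F).

U+668F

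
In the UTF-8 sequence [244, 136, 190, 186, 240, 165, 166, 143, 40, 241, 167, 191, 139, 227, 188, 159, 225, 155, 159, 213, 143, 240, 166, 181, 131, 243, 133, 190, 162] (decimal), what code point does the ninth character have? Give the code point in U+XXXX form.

U+C5FA2

Offset 0: leading byte 0xF4 = 11110100 → 4-byte char #1 = F4 88 BE BA.
Offset 4: leading byte 0xF0 = 11110000 → 4-byte char #2 = F0 A5 A6 8F.
Offset 8: leading byte 0x28 = 00101000 → 1-byte char #3 = 28.
Offset 9: leading byte 0xF1 = 11110001 → 4-byte char #4 = F1 A7 BF 8B.
Offset 13: leading byte 0xE3 = 11100011 → 3-byte char #5 = E3 BC 9F.
Offset 16: leading byte 0xE1 = 11100001 → 3-byte char #6 = E1 9B 9F.
Offset 19: leading byte 0xD5 = 11010101 → 2-byte char #7 = D5 8F.
Offset 21: leading byte 0xF0 = 11110000 → 4-byte char #8 = F0 A6 B5 83.
Offset 25: leading byte 0xF3 = 11110011 → 4-byte char #9 = F3 85 BE A2.
Leading byte 0xF3 = 11110011 matches 11110xxx → 4-byte sequence.
Byte 1: 0xF3 = 11110011, payload 011 (3 bits).
Byte 2: 0x85 = 10000101 (10xxxxxx ✓), payload 000101.
Byte 3: 0xBE = 10111110 (10xxxxxx ✓), payload 111110.
Byte 4: 0xA2 = 10100010 (10xxxxxx ✓), payload 100010.
Concatenate: 011000101111110100010 = 0xC5FA2 (21 bits → U+C5FA2).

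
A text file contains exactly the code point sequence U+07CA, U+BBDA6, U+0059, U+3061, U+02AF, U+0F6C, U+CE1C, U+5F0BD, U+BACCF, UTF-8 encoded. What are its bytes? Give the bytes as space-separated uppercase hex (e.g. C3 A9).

DF 8A F2 BB B6 A6 59 E3 81 A1 CA AF E0 BD AC EC B8 9C F1 9F 82 BD F2 BA B3 8F

U+07CA: 2-byte form → DF 8A.
U+BBDA6: 4-byte form → F2 BB B6 A6.
U+0059: 1-byte form → 59.
U+3061: 3-byte form → E3 81 A1.
U+02AF: 2-byte form → CA AF.
U+0F6C: 3-byte form → E0 BD AC.
U+CE1C: 3-byte form → EC B8 9C.
U+5F0BD: 4-byte form → F1 9F 82 BD.
U+BACCF: 4-byte form → F2 BA B3 8F.
Concatenated (26 bytes): DF 8A F2 BB B6 A6 59 E3 81 A1 CA AF E0 BD AC EC B8 9C F1 9F 82 BD F2 BA B3 8F.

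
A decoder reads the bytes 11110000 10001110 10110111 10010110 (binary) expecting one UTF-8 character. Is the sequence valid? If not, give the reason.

Leading byte 0xF0 = 11110000 → 4-byte form.
Continuation bytes all match 10xxxxxx. Payload decodes to 0xEDD6.
But 0xEDD6 < 0x10000, the minimum for a 4-byte sequence — this is an overlong encoding.

invalid (overlong encoding)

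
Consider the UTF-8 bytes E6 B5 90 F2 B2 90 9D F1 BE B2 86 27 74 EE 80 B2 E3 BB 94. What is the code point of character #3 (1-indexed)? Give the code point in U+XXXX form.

U+7EC86

Offset 0: leading byte 0xE6 = 11100110 → 3-byte char #1 = E6 B5 90.
Offset 3: leading byte 0xF2 = 11110010 → 4-byte char #2 = F2 B2 90 9D.
Offset 7: leading byte 0xF1 = 11110001 → 4-byte char #3 = F1 BE B2 86.
Leading byte 0xF1 = 11110001 matches 11110xxx → 4-byte sequence.
Byte 1: 0xF1 = 11110001, payload 001 (3 bits).
Byte 2: 0xBE = 10111110 (10xxxxxx ✓), payload 111110.
Byte 3: 0xB2 = 10110010 (10xxxxxx ✓), payload 110010.
Byte 4: 0x86 = 10000110 (10xxxxxx ✓), payload 000110.
Concatenate: 001111110110010000110 = 0x7EC86 (21 bits → U+7EC86).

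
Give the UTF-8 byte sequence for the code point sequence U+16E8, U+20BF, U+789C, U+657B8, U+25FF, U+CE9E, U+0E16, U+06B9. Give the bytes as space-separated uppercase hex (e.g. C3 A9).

U+16E8: 3-byte form → E1 9B A8.
U+20BF: 3-byte form → E2 82 BF.
U+789C: 3-byte form → E7 A2 9C.
U+657B8: 4-byte form → F1 A5 9E B8.
U+25FF: 3-byte form → E2 97 BF.
U+CE9E: 3-byte form → EC BA 9E.
U+0E16: 3-byte form → E0 B8 96.
U+06B9: 2-byte form → DA B9.
Concatenated (24 bytes): E1 9B A8 E2 82 BF E7 A2 9C F1 A5 9E B8 E2 97 BF EC BA 9E E0 B8 96 DA B9.

E1 9B A8 E2 82 BF E7 A2 9C F1 A5 9E B8 E2 97 BF EC BA 9E E0 B8 96 DA B9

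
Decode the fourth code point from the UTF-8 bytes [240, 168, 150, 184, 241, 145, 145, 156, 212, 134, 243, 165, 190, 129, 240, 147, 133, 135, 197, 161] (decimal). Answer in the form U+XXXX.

Offset 0: leading byte 0xF0 = 11110000 → 4-byte char #1 = F0 A8 96 B8.
Offset 4: leading byte 0xF1 = 11110001 → 4-byte char #2 = F1 91 91 9C.
Offset 8: leading byte 0xD4 = 11010100 → 2-byte char #3 = D4 86.
Offset 10: leading byte 0xF3 = 11110011 → 4-byte char #4 = F3 A5 BE 81.
Leading byte 0xF3 = 11110011 matches 11110xxx → 4-byte sequence.
Byte 1: 0xF3 = 11110011, payload 011 (3 bits).
Byte 2: 0xA5 = 10100101 (10xxxxxx ✓), payload 100101.
Byte 3: 0xBE = 10111110 (10xxxxxx ✓), payload 111110.
Byte 4: 0x81 = 10000001 (10xxxxxx ✓), payload 000001.
Concatenate: 011100101111110000001 = 0xE5F81 (21 bits → U+E5F81).

U+E5F81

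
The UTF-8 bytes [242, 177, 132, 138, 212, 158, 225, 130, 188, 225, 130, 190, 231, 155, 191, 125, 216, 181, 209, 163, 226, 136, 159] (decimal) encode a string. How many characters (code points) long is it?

9

Byte at offset 0: 0xF2 = 11110010 → 4-byte char (#1). Advance 4.
Byte at offset 4: 0xD4 = 11010100 → 2-byte char (#2). Advance 2.
Byte at offset 6: 0xE1 = 11100001 → 3-byte char (#3). Advance 3.
Byte at offset 9: 0xE1 = 11100001 → 3-byte char (#4). Advance 3.
Byte at offset 12: 0xE7 = 11100111 → 3-byte char (#5). Advance 3.
Byte at offset 15: 0x7D = 01111101 → 1-byte char (#6). Advance 1.
Byte at offset 16: 0xD8 = 11011000 → 2-byte char (#7). Advance 2.
Byte at offset 18: 0xD1 = 11010001 → 2-byte char (#8). Advance 2.
Byte at offset 20: 0xE2 = 11100010 → 3-byte char (#9). Advance 3.
Reached end at offset 23 after 9 code points.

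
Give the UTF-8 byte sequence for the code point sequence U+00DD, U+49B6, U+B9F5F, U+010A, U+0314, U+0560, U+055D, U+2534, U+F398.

U+00DD: 2-byte form → C3 9D.
U+49B6: 3-byte form → E4 A6 B6.
U+B9F5F: 4-byte form → F2 B9 BD 9F.
U+010A: 2-byte form → C4 8A.
U+0314: 2-byte form → CC 94.
U+0560: 2-byte form → D5 A0.
U+055D: 2-byte form → D5 9D.
U+2534: 3-byte form → E2 94 B4.
U+F398: 3-byte form → EF 8E 98.
Concatenated (23 bytes): C3 9D E4 A6 B6 F2 B9 BD 9F C4 8A CC 94 D5 A0 D5 9D E2 94 B4 EF 8E 98.

C3 9D E4 A6 B6 F2 B9 BD 9F C4 8A CC 94 D5 A0 D5 9D E2 94 B4 EF 8E 98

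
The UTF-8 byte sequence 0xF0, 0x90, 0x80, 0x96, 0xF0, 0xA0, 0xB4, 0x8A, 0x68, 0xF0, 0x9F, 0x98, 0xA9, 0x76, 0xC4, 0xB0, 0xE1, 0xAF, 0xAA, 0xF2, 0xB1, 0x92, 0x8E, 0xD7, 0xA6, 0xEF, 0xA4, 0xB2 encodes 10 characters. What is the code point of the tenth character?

U+F932

Offset 0: leading byte 0xF0 = 11110000 → 4-byte char #1 = F0 90 80 96.
Offset 4: leading byte 0xF0 = 11110000 → 4-byte char #2 = F0 A0 B4 8A.
Offset 8: leading byte 0x68 = 01101000 → 1-byte char #3 = 68.
Offset 9: leading byte 0xF0 = 11110000 → 4-byte char #4 = F0 9F 98 A9.
Offset 13: leading byte 0x76 = 01110110 → 1-byte char #5 = 76.
Offset 14: leading byte 0xC4 = 11000100 → 2-byte char #6 = C4 B0.
Offset 16: leading byte 0xE1 = 11100001 → 3-byte char #7 = E1 AF AA.
Offset 19: leading byte 0xF2 = 11110010 → 4-byte char #8 = F2 B1 92 8E.
Offset 23: leading byte 0xD7 = 11010111 → 2-byte char #9 = D7 A6.
Offset 25: leading byte 0xEF = 11101111 → 3-byte char #10 = EF A4 B2.
Leading byte 0xEF = 11101111 matches 1110xxxx → 3-byte sequence.
Byte 1: 0xEF = 11101111, payload 1111 (4 bits).
Byte 2: 0xA4 = 10100100 (10xxxxxx ✓), payload 100100.
Byte 3: 0xB2 = 10110010 (10xxxxxx ✓), payload 110010.
Concatenate: 1111100100110010 = 0xF932 (16 bits → U+F932).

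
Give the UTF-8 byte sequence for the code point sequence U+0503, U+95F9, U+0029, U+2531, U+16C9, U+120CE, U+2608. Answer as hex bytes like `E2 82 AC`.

D4 83 E9 97 B9 29 E2 94 B1 E1 9B 89 F0 92 83 8E E2 98 88

U+0503: 2-byte form → D4 83.
U+95F9: 3-byte form → E9 97 B9.
U+0029: 1-byte form → 29.
U+2531: 3-byte form → E2 94 B1.
U+16C9: 3-byte form → E1 9B 89.
U+120CE: 4-byte form → F0 92 83 8E.
U+2608: 3-byte form → E2 98 88.
Concatenated (19 bytes): D4 83 E9 97 B9 29 E2 94 B1 E1 9B 89 F0 92 83 8E E2 98 88.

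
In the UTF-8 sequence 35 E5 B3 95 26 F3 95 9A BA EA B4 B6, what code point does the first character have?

Offset 0: leading byte 0x35 = 00110101 → 1-byte char #1 = 35.
Leading byte 0x35 = 00110101 matches 0xxxxxxx → 1-byte sequence.
Byte 1: 0x35 = 00110101, payload 0110101 (7 bits).
Concatenate: 0110101 = 0x35 (7 bits → U+0035).

U+0035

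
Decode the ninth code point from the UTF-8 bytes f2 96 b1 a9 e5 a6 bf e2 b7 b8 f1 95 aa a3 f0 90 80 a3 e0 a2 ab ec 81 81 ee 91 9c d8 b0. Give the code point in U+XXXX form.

U+0630

Offset 0: leading byte 0xF2 = 11110010 → 4-byte char #1 = F2 96 B1 A9.
Offset 4: leading byte 0xE5 = 11100101 → 3-byte char #2 = E5 A6 BF.
Offset 7: leading byte 0xE2 = 11100010 → 3-byte char #3 = E2 B7 B8.
Offset 10: leading byte 0xF1 = 11110001 → 4-byte char #4 = F1 95 AA A3.
Offset 14: leading byte 0xF0 = 11110000 → 4-byte char #5 = F0 90 80 A3.
Offset 18: leading byte 0xE0 = 11100000 → 3-byte char #6 = E0 A2 AB.
Offset 21: leading byte 0xEC = 11101100 → 3-byte char #7 = EC 81 81.
Offset 24: leading byte 0xEE = 11101110 → 3-byte char #8 = EE 91 9C.
Offset 27: leading byte 0xD8 = 11011000 → 2-byte char #9 = D8 B0.
Leading byte 0xD8 = 11011000 matches 110xxxxx → 2-byte sequence.
Byte 1: 0xD8 = 11011000, payload 11000 (5 bits).
Byte 2: 0xB0 = 10110000 (10xxxxxx ✓), payload 110000.
Concatenate: 11000110000 = 0x630 (11 bits → U+0630).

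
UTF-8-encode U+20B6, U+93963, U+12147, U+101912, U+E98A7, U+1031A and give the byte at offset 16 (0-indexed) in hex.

U+20B6 → 3-byte form E2 82 B6 at offsets 0–2.
U+93963 → 4-byte form F2 93 A5 A3 at offsets 3–6.
U+12147 → 4-byte form F0 92 85 87 at offsets 7–10.
U+101912 → 4-byte form F4 81 A4 92 at offsets 11–14.
U+E98A7 → 4-byte form F3 A9 A2 A7 at offsets 15–18.
Offset 16 falls in char 5's range; it's byte 2 of F3 A9 A2 A7 = 0xA9.

0xA9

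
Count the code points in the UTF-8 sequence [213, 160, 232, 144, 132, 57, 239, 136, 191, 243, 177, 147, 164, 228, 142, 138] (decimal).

Byte at offset 0: 0xD5 = 11010101 → 2-byte char (#1). Advance 2.
Byte at offset 2: 0xE8 = 11101000 → 3-byte char (#2). Advance 3.
Byte at offset 5: 0x39 = 00111001 → 1-byte char (#3). Advance 1.
Byte at offset 6: 0xEF = 11101111 → 3-byte char (#4). Advance 3.
Byte at offset 9: 0xF3 = 11110011 → 4-byte char (#5). Advance 4.
Byte at offset 13: 0xE4 = 11100100 → 3-byte char (#6). Advance 3.
Reached end at offset 16 after 6 code points.

6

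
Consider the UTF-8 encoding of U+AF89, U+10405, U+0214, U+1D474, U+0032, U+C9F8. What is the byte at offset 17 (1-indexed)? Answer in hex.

1-indexed offset 17 is 0-indexed offset 16.
U+AF89 → 3-byte form EA BE 89 at offsets 0–2.
U+10405 → 4-byte form F0 90 90 85 at offsets 3–6.
U+0214 → 2-byte form C8 94 at offsets 7–8.
U+1D474 → 4-byte form F0 9D 91 B4 at offsets 9–12.
U+0032 → 1-byte form 32 at offsets 13–13.
U+C9F8 → 3-byte form EC A7 B8 at offsets 14–16.
Offset 16 falls in char 6's range; it's byte 3 of EC A7 B8 = 0xB8.

0xB8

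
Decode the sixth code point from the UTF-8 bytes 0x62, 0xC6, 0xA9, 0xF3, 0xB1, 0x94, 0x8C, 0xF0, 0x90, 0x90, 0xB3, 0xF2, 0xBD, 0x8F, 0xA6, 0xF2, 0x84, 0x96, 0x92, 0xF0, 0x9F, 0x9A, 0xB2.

Offset 0: leading byte 0x62 = 01100010 → 1-byte char #1 = 62.
Offset 1: leading byte 0xC6 = 11000110 → 2-byte char #2 = C6 A9.
Offset 3: leading byte 0xF3 = 11110011 → 4-byte char #3 = F3 B1 94 8C.
Offset 7: leading byte 0xF0 = 11110000 → 4-byte char #4 = F0 90 90 B3.
Offset 11: leading byte 0xF2 = 11110010 → 4-byte char #5 = F2 BD 8F A6.
Offset 15: leading byte 0xF2 = 11110010 → 4-byte char #6 = F2 84 96 92.
Leading byte 0xF2 = 11110010 matches 11110xxx → 4-byte sequence.
Byte 1: 0xF2 = 11110010, payload 010 (3 bits).
Byte 2: 0x84 = 10000100 (10xxxxxx ✓), payload 000100.
Byte 3: 0x96 = 10010110 (10xxxxxx ✓), payload 010110.
Byte 4: 0x92 = 10010010 (10xxxxxx ✓), payload 010010.
Concatenate: 010000100010110010010 = 0x84592 (21 bits → U+84592).

U+84592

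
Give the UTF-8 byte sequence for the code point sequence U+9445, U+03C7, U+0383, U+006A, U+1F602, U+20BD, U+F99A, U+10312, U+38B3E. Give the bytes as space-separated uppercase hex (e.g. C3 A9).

E9 91 85 CF 87 CE 83 6A F0 9F 98 82 E2 82 BD EF A6 9A F0 90 8C 92 F0 B8 AC BE

U+9445: 3-byte form → E9 91 85.
U+03C7: 2-byte form → CF 87.
U+0383: 2-byte form → CE 83.
U+006A: 1-byte form → 6A.
U+1F602: 4-byte form → F0 9F 98 82.
U+20BD: 3-byte form → E2 82 BD.
U+F99A: 3-byte form → EF A6 9A.
U+10312: 4-byte form → F0 90 8C 92.
U+38B3E: 4-byte form → F0 B8 AC BE.
Concatenated (26 bytes): E9 91 85 CF 87 CE 83 6A F0 9F 98 82 E2 82 BD EF A6 9A F0 90 8C 92 F0 B8 AC BE.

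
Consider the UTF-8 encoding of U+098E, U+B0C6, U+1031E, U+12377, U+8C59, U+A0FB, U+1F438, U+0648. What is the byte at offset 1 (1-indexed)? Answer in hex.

1-indexed offset 1 is 0-indexed offset 0.
U+098E → 3-byte form E0 A6 8E at offsets 0–2.
Offset 0 falls in char 1's range; it's byte 1 of E0 A6 8E = 0xE0.

0xE0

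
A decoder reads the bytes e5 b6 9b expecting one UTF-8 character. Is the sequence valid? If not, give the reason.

valid

Leading byte 0xE5 = 11100101 → 3-byte form.
Continuation bytes 0xB6=10110110, 0x9B=10011011 all match 10xxxxxx.
Decoded value 0x5D9B is ≥ 0x800 (shortest form) and not a surrogate.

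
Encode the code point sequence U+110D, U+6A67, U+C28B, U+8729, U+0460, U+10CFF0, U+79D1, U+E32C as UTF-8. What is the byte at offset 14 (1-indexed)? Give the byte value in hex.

1-indexed offset 14 is 0-indexed offset 13.
U+110D → 3-byte form E1 84 8D at offsets 0–2.
U+6A67 → 3-byte form E6 A9 A7 at offsets 3–5.
U+C28B → 3-byte form EC 8A 8B at offsets 6–8.
U+8729 → 3-byte form E8 9C A9 at offsets 9–11.
U+0460 → 2-byte form D1 A0 at offsets 12–13.
Offset 13 falls in char 5's range; it's byte 2 of D1 A0 = 0xA0.

0xA0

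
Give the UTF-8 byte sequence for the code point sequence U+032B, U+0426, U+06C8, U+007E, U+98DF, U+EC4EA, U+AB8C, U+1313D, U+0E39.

CC AB D0 A6 DB 88 7E E9 A3 9F F3 AC 93 AA EA AE 8C F0 93 84 BD E0 B8 B9

U+032B: 2-byte form → CC AB.
U+0426: 2-byte form → D0 A6.
U+06C8: 2-byte form → DB 88.
U+007E: 1-byte form → 7E.
U+98DF: 3-byte form → E9 A3 9F.
U+EC4EA: 4-byte form → F3 AC 93 AA.
U+AB8C: 3-byte form → EA AE 8C.
U+1313D: 4-byte form → F0 93 84 BD.
U+0E39: 3-byte form → E0 B8 B9.
Concatenated (24 bytes): CC AB D0 A6 DB 88 7E E9 A3 9F F3 AC 93 AA EA AE 8C F0 93 84 BD E0 B8 B9.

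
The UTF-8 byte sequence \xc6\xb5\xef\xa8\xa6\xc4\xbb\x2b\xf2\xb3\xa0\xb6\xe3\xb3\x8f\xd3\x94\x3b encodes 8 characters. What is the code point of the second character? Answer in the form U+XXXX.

Offset 0: leading byte 0xC6 = 11000110 → 2-byte char #1 = C6 B5.
Offset 2: leading byte 0xEF = 11101111 → 3-byte char #2 = EF A8 A6.
Leading byte 0xEF = 11101111 matches 1110xxxx → 3-byte sequence.
Byte 1: 0xEF = 11101111, payload 1111 (4 bits).
Byte 2: 0xA8 = 10101000 (10xxxxxx ✓), payload 101000.
Byte 3: 0xA6 = 10100110 (10xxxxxx ✓), payload 100110.
Concatenate: 1111101000100110 = 0xFA26 (16 bits → U+FA26).

U+FA26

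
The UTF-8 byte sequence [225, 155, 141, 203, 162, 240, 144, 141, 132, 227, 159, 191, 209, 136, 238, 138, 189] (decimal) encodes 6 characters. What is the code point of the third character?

Offset 0: leading byte 0xE1 = 11100001 → 3-byte char #1 = E1 9B 8D.
Offset 3: leading byte 0xCB = 11001011 → 2-byte char #2 = CB A2.
Offset 5: leading byte 0xF0 = 11110000 → 4-byte char #3 = F0 90 8D 84.
Leading byte 0xF0 = 11110000 matches 11110xxx → 4-byte sequence.
Byte 1: 0xF0 = 11110000, payload 000 (3 bits).
Byte 2: 0x90 = 10010000 (10xxxxxx ✓), payload 010000.
Byte 3: 0x8D = 10001101 (10xxxxxx ✓), payload 001101.
Byte 4: 0x84 = 10000100 (10xxxxxx ✓), payload 000100.
Concatenate: 000010000001101000100 = 0x10344 (21 bits → U+10344).

U+10344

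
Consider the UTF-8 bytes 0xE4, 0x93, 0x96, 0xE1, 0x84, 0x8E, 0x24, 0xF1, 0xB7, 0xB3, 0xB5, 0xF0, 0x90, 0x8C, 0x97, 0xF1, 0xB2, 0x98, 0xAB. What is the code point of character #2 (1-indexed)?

Offset 0: leading byte 0xE4 = 11100100 → 3-byte char #1 = E4 93 96.
Offset 3: leading byte 0xE1 = 11100001 → 3-byte char #2 = E1 84 8E.
Leading byte 0xE1 = 11100001 matches 1110xxxx → 3-byte sequence.
Byte 1: 0xE1 = 11100001, payload 0001 (4 bits).
Byte 2: 0x84 = 10000100 (10xxxxxx ✓), payload 000100.
Byte 3: 0x8E = 10001110 (10xxxxxx ✓), payload 001110.
Concatenate: 0001000100001110 = 0x110E (16 bits → U+110E).

U+110E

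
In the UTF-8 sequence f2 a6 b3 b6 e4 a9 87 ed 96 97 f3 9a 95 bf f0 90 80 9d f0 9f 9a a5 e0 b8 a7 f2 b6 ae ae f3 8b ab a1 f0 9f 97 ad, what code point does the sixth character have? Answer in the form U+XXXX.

Offset 0: leading byte 0xF2 = 11110010 → 4-byte char #1 = F2 A6 B3 B6.
Offset 4: leading byte 0xE4 = 11100100 → 3-byte char #2 = E4 A9 87.
Offset 7: leading byte 0xED = 11101101 → 3-byte char #3 = ED 96 97.
Offset 10: leading byte 0xF3 = 11110011 → 4-byte char #4 = F3 9A 95 BF.
Offset 14: leading byte 0xF0 = 11110000 → 4-byte char #5 = F0 90 80 9D.
Offset 18: leading byte 0xF0 = 11110000 → 4-byte char #6 = F0 9F 9A A5.
Leading byte 0xF0 = 11110000 matches 11110xxx → 4-byte sequence.
Byte 1: 0xF0 = 11110000, payload 000 (3 bits).
Byte 2: 0x9F = 10011111 (10xxxxxx ✓), payload 011111.
Byte 3: 0x9A = 10011010 (10xxxxxx ✓), payload 011010.
Byte 4: 0xA5 = 10100101 (10xxxxxx ✓), payload 100101.
Concatenate: 000011111011010100101 = 0x1F6A5 (21 bits → U+1F6A5).

U+1F6A5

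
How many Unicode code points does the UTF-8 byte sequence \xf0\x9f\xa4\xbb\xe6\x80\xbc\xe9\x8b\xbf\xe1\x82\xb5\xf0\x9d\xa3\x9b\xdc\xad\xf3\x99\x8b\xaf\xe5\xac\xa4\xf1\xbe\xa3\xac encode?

Byte at offset 0: 0xF0 = 11110000 → 4-byte char (#1). Advance 4.
Byte at offset 4: 0xE6 = 11100110 → 3-byte char (#2). Advance 3.
Byte at offset 7: 0xE9 = 11101001 → 3-byte char (#3). Advance 3.
Byte at offset 10: 0xE1 = 11100001 → 3-byte char (#4). Advance 3.
Byte at offset 13: 0xF0 = 11110000 → 4-byte char (#5). Advance 4.
Byte at offset 17: 0xDC = 11011100 → 2-byte char (#6). Advance 2.
Byte at offset 19: 0xF3 = 11110011 → 4-byte char (#7). Advance 4.
Byte at offset 23: 0xE5 = 11100101 → 3-byte char (#8). Advance 3.
Byte at offset 26: 0xF1 = 11110001 → 4-byte char (#9). Advance 4.
Reached end at offset 30 after 9 code points.

9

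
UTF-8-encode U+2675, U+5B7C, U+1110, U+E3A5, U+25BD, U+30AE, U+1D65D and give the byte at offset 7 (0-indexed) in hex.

0x84

U+2675 → 3-byte form E2 99 B5 at offsets 0–2.
U+5B7C → 3-byte form E5 AD BC at offsets 3–5.
U+1110 → 3-byte form E1 84 90 at offsets 6–8.
Offset 7 falls in char 3's range; it's byte 2 of E1 84 90 = 0x84.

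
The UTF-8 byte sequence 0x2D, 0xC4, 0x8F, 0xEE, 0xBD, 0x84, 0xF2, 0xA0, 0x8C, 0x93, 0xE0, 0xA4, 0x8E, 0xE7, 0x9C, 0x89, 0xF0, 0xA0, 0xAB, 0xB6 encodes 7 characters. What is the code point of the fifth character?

Offset 0: leading byte 0x2D = 00101101 → 1-byte char #1 = 2D.
Offset 1: leading byte 0xC4 = 11000100 → 2-byte char #2 = C4 8F.
Offset 3: leading byte 0xEE = 11101110 → 3-byte char #3 = EE BD 84.
Offset 6: leading byte 0xF2 = 11110010 → 4-byte char #4 = F2 A0 8C 93.
Offset 10: leading byte 0xE0 = 11100000 → 3-byte char #5 = E0 A4 8E.
Leading byte 0xE0 = 11100000 matches 1110xxxx → 3-byte sequence.
Byte 1: 0xE0 = 11100000, payload 0000 (4 bits).
Byte 2: 0xA4 = 10100100 (10xxxxxx ✓), payload 100100.
Byte 3: 0x8E = 10001110 (10xxxxxx ✓), payload 001110.
Concatenate: 0000100100001110 = 0x90E (16 bits → U+090E).

U+090E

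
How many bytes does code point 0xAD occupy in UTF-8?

2

U+00AD = 0xAD. UTF-8 uses 1 byte below 0x80, 2 below 0x800, 3 below 0x10000, 4 up to 0x10FFFF. 0xAD is in U+0080–U+07FF → 2 bytes.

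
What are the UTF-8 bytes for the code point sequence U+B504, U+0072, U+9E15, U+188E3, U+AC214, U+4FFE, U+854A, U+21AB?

U+B504: 3-byte form → EB 94 84.
U+0072: 1-byte form → 72.
U+9E15: 3-byte form → E9 B8 95.
U+188E3: 4-byte form → F0 98 A3 A3.
U+AC214: 4-byte form → F2 AC 88 94.
U+4FFE: 3-byte form → E4 BF BE.
U+854A: 3-byte form → E8 95 8A.
U+21AB: 3-byte form → E2 86 AB.
Concatenated (24 bytes): EB 94 84 72 E9 B8 95 F0 98 A3 A3 F2 AC 88 94 E4 BF BE E8 95 8A E2 86 AB.

EB 94 84 72 E9 B8 95 F0 98 A3 A3 F2 AC 88 94 E4 BF BE E8 95 8A E2 86 AB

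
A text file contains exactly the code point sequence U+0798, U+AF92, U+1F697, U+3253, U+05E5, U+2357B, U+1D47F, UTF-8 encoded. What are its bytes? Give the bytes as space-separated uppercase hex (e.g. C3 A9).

DE 98 EA BE 92 F0 9F 9A 97 E3 89 93 D7 A5 F0 A3 95 BB F0 9D 91 BF

U+0798: 2-byte form → DE 98.
U+AF92: 3-byte form → EA BE 92.
U+1F697: 4-byte form → F0 9F 9A 97.
U+3253: 3-byte form → E3 89 93.
U+05E5: 2-byte form → D7 A5.
U+2357B: 4-byte form → F0 A3 95 BB.
U+1D47F: 4-byte form → F0 9D 91 BF.
Concatenated (22 bytes): DE 98 EA BE 92 F0 9F 9A 97 E3 89 93 D7 A5 F0 A3 95 BB F0 9D 91 BF.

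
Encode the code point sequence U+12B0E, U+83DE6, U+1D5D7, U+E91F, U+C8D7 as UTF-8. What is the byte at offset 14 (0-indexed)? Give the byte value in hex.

U+12B0E → 4-byte form F0 92 AC 8E at offsets 0–3.
U+83DE6 → 4-byte form F2 83 B7 A6 at offsets 4–7.
U+1D5D7 → 4-byte form F0 9D 97 97 at offsets 8–11.
U+E91F → 3-byte form EE A4 9F at offsets 12–14.
Offset 14 falls in char 4's range; it's byte 3 of EE A4 9F = 0x9F.

0x9F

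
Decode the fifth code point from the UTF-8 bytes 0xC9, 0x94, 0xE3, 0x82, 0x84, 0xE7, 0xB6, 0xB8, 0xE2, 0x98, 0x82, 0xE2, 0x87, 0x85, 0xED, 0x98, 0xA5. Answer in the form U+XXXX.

U+21C5

Offset 0: leading byte 0xC9 = 11001001 → 2-byte char #1 = C9 94.
Offset 2: leading byte 0xE3 = 11100011 → 3-byte char #2 = E3 82 84.
Offset 5: leading byte 0xE7 = 11100111 → 3-byte char #3 = E7 B6 B8.
Offset 8: leading byte 0xE2 = 11100010 → 3-byte char #4 = E2 98 82.
Offset 11: leading byte 0xE2 = 11100010 → 3-byte char #5 = E2 87 85.
Leading byte 0xE2 = 11100010 matches 1110xxxx → 3-byte sequence.
Byte 1: 0xE2 = 11100010, payload 0010 (4 bits).
Byte 2: 0x87 = 10000111 (10xxxxxx ✓), payload 000111.
Byte 3: 0x85 = 10000101 (10xxxxxx ✓), payload 000101.
Concatenate: 0010000111000101 = 0x21C5 (16 bits → U+21C5).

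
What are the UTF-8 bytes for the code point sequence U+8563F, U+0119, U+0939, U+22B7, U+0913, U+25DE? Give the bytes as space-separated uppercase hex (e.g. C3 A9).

F2 85 98 BF C4 99 E0 A4 B9 E2 8A B7 E0 A4 93 E2 97 9E

U+8563F: 4-byte form → F2 85 98 BF.
U+0119: 2-byte form → C4 99.
U+0939: 3-byte form → E0 A4 B9.
U+22B7: 3-byte form → E2 8A B7.
U+0913: 3-byte form → E0 A4 93.
U+25DE: 3-byte form → E2 97 9E.
Concatenated (18 bytes): F2 85 98 BF C4 99 E0 A4 B9 E2 8A B7 E0 A4 93 E2 97 9E.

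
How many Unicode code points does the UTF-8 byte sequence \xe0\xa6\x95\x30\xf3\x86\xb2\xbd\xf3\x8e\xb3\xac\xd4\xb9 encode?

5

Byte at offset 0: 0xE0 = 11100000 → 3-byte char (#1). Advance 3.
Byte at offset 3: 0x30 = 00110000 → 1-byte char (#2). Advance 1.
Byte at offset 4: 0xF3 = 11110011 → 4-byte char (#3). Advance 4.
Byte at offset 8: 0xF3 = 11110011 → 4-byte char (#4). Advance 4.
Byte at offset 12: 0xD4 = 11010100 → 2-byte char (#5). Advance 2.
Reached end at offset 14 after 5 code points.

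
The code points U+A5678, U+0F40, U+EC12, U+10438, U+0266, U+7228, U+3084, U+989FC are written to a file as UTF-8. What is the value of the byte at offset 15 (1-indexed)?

0xC9

1-indexed offset 15 is 0-indexed offset 14.
U+A5678 → 4-byte form F2 A5 99 B8 at offsets 0–3.
U+0F40 → 3-byte form E0 BD 80 at offsets 4–6.
U+EC12 → 3-byte form EE B0 92 at offsets 7–9.
U+10438 → 4-byte form F0 90 90 B8 at offsets 10–13.
U+0266 → 2-byte form C9 A6 at offsets 14–15.
Offset 14 falls in char 5's range; it's byte 1 of C9 A6 = 0xC9.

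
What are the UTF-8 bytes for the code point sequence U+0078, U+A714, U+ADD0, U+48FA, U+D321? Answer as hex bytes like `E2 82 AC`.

U+0078: 1-byte form → 78.
U+A714: 3-byte form → EA 9C 94.
U+ADD0: 3-byte form → EA B7 90.
U+48FA: 3-byte form → E4 A3 BA.
U+D321: 3-byte form → ED 8C A1.
Concatenated (13 bytes): 78 EA 9C 94 EA B7 90 E4 A3 BA ED 8C A1.

78 EA 9C 94 EA B7 90 E4 A3 BA ED 8C A1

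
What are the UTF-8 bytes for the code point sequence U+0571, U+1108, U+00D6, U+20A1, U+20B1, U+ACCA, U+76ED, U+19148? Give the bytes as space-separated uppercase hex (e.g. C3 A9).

U+0571: 2-byte form → D5 B1.
U+1108: 3-byte form → E1 84 88.
U+00D6: 2-byte form → C3 96.
U+20A1: 3-byte form → E2 82 A1.
U+20B1: 3-byte form → E2 82 B1.
U+ACCA: 3-byte form → EA B3 8A.
U+76ED: 3-byte form → E7 9B AD.
U+19148: 4-byte form → F0 99 85 88.
Concatenated (23 bytes): D5 B1 E1 84 88 C3 96 E2 82 A1 E2 82 B1 EA B3 8A E7 9B AD F0 99 85 88.

D5 B1 E1 84 88 C3 96 E2 82 A1 E2 82 B1 EA B3 8A E7 9B AD F0 99 85 88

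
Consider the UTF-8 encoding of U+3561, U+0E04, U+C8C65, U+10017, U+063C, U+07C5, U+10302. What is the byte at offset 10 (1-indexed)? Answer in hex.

1-indexed offset 10 is 0-indexed offset 9.
U+3561 → 3-byte form E3 95 A1 at offsets 0–2.
U+0E04 → 3-byte form E0 B8 84 at offsets 3–5.
U+C8C65 → 4-byte form F3 88 B1 A5 at offsets 6–9.
Offset 9 falls in char 3's range; it's byte 4 of F3 88 B1 A5 = 0xA5.

0xA5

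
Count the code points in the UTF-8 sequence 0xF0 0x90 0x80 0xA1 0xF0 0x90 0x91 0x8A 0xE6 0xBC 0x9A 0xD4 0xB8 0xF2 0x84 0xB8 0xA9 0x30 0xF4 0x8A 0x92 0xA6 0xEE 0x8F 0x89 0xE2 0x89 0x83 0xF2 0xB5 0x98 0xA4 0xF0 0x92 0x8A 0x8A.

Byte at offset 0: 0xF0 = 11110000 → 4-byte char (#1). Advance 4.
Byte at offset 4: 0xF0 = 11110000 → 4-byte char (#2). Advance 4.
Byte at offset 8: 0xE6 = 11100110 → 3-byte char (#3). Advance 3.
Byte at offset 11: 0xD4 = 11010100 → 2-byte char (#4). Advance 2.
Byte at offset 13: 0xF2 = 11110010 → 4-byte char (#5). Advance 4.
Byte at offset 17: 0x30 = 00110000 → 1-byte char (#6). Advance 1.
Byte at offset 18: 0xF4 = 11110100 → 4-byte char (#7). Advance 4.
Byte at offset 22: 0xEE = 11101110 → 3-byte char (#8). Advance 3.
Byte at offset 25: 0xE2 = 11100010 → 3-byte char (#9). Advance 3.
Byte at offset 28: 0xF2 = 11110010 → 4-byte char (#10). Advance 4.
Byte at offset 32: 0xF0 = 11110000 → 4-byte char (#11). Advance 4.
Reached end at offset 36 after 11 code points.

11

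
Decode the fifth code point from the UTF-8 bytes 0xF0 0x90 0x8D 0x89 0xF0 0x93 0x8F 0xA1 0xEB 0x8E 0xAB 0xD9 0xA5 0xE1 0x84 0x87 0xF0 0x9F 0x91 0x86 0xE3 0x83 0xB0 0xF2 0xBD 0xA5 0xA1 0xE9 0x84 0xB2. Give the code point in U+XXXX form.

U+1107

Offset 0: leading byte 0xF0 = 11110000 → 4-byte char #1 = F0 90 8D 89.
Offset 4: leading byte 0xF0 = 11110000 → 4-byte char #2 = F0 93 8F A1.
Offset 8: leading byte 0xEB = 11101011 → 3-byte char #3 = EB 8E AB.
Offset 11: leading byte 0xD9 = 11011001 → 2-byte char #4 = D9 A5.
Offset 13: leading byte 0xE1 = 11100001 → 3-byte char #5 = E1 84 87.
Leading byte 0xE1 = 11100001 matches 1110xxxx → 3-byte sequence.
Byte 1: 0xE1 = 11100001, payload 0001 (4 bits).
Byte 2: 0x84 = 10000100 (10xxxxxx ✓), payload 000100.
Byte 3: 0x87 = 10000111 (10xxxxxx ✓), payload 000111.
Concatenate: 0001000100000111 = 0x1107 (16 bits → U+1107).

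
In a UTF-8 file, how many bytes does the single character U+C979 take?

U+C979 = 0xC979. UTF-8 uses 1 byte below 0x80, 2 below 0x800, 3 below 0x10000, 4 up to 0x10FFFF. 0xC979 is in U+0800–U+FFFF → 3 bytes.

3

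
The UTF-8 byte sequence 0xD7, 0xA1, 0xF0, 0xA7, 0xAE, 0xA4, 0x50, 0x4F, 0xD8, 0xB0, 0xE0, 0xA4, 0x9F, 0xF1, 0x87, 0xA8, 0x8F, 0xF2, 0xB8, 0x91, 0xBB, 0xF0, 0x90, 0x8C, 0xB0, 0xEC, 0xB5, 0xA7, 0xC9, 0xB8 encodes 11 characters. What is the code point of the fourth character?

Offset 0: leading byte 0xD7 = 11010111 → 2-byte char #1 = D7 A1.
Offset 2: leading byte 0xF0 = 11110000 → 4-byte char #2 = F0 A7 AE A4.
Offset 6: leading byte 0x50 = 01010000 → 1-byte char #3 = 50.
Offset 7: leading byte 0x4F = 01001111 → 1-byte char #4 = 4F.
Leading byte 0x4F = 01001111 matches 0xxxxxxx → 1-byte sequence.
Byte 1: 0x4F = 01001111, payload 1001111 (7 bits).
Concatenate: 1001111 = 0x4F (7 bits → U+004F).

U+004F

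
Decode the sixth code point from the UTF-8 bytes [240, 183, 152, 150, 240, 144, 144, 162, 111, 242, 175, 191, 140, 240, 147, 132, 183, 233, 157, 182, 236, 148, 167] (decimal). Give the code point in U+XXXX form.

Offset 0: leading byte 0xF0 = 11110000 → 4-byte char #1 = F0 B7 98 96.
Offset 4: leading byte 0xF0 = 11110000 → 4-byte char #2 = F0 90 90 A2.
Offset 8: leading byte 0x6F = 01101111 → 1-byte char #3 = 6F.
Offset 9: leading byte 0xF2 = 11110010 → 4-byte char #4 = F2 AF BF 8C.
Offset 13: leading byte 0xF0 = 11110000 → 4-byte char #5 = F0 93 84 B7.
Offset 17: leading byte 0xE9 = 11101001 → 3-byte char #6 = E9 9D B6.
Leading byte 0xE9 = 11101001 matches 1110xxxx → 3-byte sequence.
Byte 1: 0xE9 = 11101001, payload 1001 (4 bits).
Byte 2: 0x9D = 10011101 (10xxxxxx ✓), payload 011101.
Byte 3: 0xB6 = 10110110 (10xxxxxx ✓), payload 110110.
Concatenate: 1001011101110110 = 0x9776 (16 bits → U+9776).

U+9776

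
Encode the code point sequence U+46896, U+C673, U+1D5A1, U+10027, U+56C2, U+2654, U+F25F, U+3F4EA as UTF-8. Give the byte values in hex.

F1 86 A2 96 EC 99 B3 F0 9D 96 A1 F0 90 80 A7 E5 9B 82 E2 99 94 EF 89 9F F0 BF 93 AA

U+46896: 4-byte form → F1 86 A2 96.
U+C673: 3-byte form → EC 99 B3.
U+1D5A1: 4-byte form → F0 9D 96 A1.
U+10027: 4-byte form → F0 90 80 A7.
U+56C2: 3-byte form → E5 9B 82.
U+2654: 3-byte form → E2 99 94.
U+F25F: 3-byte form → EF 89 9F.
U+3F4EA: 4-byte form → F0 BF 93 AA.
Concatenated (28 bytes): F1 86 A2 96 EC 99 B3 F0 9D 96 A1 F0 90 80 A7 E5 9B 82 E2 99 94 EF 89 9F F0 BF 93 AA.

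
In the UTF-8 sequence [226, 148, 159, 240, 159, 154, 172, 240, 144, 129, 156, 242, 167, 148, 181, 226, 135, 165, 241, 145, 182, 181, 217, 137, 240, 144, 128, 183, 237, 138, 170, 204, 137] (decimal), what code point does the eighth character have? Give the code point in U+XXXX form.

Offset 0: leading byte 0xE2 = 11100010 → 3-byte char #1 = E2 94 9F.
Offset 3: leading byte 0xF0 = 11110000 → 4-byte char #2 = F0 9F 9A AC.
Offset 7: leading byte 0xF0 = 11110000 → 4-byte char #3 = F0 90 81 9C.
Offset 11: leading byte 0xF2 = 11110010 → 4-byte char #4 = F2 A7 94 B5.
Offset 15: leading byte 0xE2 = 11100010 → 3-byte char #5 = E2 87 A5.
Offset 18: leading byte 0xF1 = 11110001 → 4-byte char #6 = F1 91 B6 B5.
Offset 22: leading byte 0xD9 = 11011001 → 2-byte char #7 = D9 89.
Offset 24: leading byte 0xF0 = 11110000 → 4-byte char #8 = F0 90 80 B7.
Leading byte 0xF0 = 11110000 matches 11110xxx → 4-byte sequence.
Byte 1: 0xF0 = 11110000, payload 000 (3 bits).
Byte 2: 0x90 = 10010000 (10xxxxxx ✓), payload 010000.
Byte 3: 0x80 = 10000000 (10xxxxxx ✓), payload 000000.
Byte 4: 0xB7 = 10110111 (10xxxxxx ✓), payload 110111.
Concatenate: 000010000000000110111 = 0x10037 (21 bits → U+10037).

U+10037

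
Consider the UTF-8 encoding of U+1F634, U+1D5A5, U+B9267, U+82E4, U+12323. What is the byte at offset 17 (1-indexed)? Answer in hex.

1-indexed offset 17 is 0-indexed offset 16.
U+1F634 → 4-byte form F0 9F 98 B4 at offsets 0–3.
U+1D5A5 → 4-byte form F0 9D 96 A5 at offsets 4–7.
U+B9267 → 4-byte form F2 B9 89 A7 at offsets 8–11.
U+82E4 → 3-byte form E8 8B A4 at offsets 12–14.
U+12323 → 4-byte form F0 92 8C A3 at offsets 15–18.
Offset 16 falls in char 5's range; it's byte 2 of F0 92 8C A3 = 0x92.

0x92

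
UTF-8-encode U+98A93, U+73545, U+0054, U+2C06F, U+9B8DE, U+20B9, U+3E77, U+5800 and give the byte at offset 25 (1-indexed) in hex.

1-indexed offset 25 is 0-indexed offset 24.
U+98A93 → 4-byte form F2 98 AA 93 at offsets 0–3.
U+73545 → 4-byte form F1 B3 95 85 at offsets 4–7.
U+0054 → 1-byte form 54 at offsets 8–8.
U+2C06F → 4-byte form F0 AC 81 AF at offsets 9–12.
U+9B8DE → 4-byte form F2 9B A3 9E at offsets 13–16.
U+20B9 → 3-byte form E2 82 B9 at offsets 17–19.
U+3E77 → 3-byte form E3 B9 B7 at offsets 20–22.
U+5800 → 3-byte form E5 A0 80 at offsets 23–25.
Offset 24 falls in char 8's range; it's byte 2 of E5 A0 80 = 0xA0.

0xA0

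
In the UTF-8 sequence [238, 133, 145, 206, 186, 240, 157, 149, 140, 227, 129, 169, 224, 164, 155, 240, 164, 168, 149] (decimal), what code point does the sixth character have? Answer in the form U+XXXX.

Offset 0: leading byte 0xEE = 11101110 → 3-byte char #1 = EE 85 91.
Offset 3: leading byte 0xCE = 11001110 → 2-byte char #2 = CE BA.
Offset 5: leading byte 0xF0 = 11110000 → 4-byte char #3 = F0 9D 95 8C.
Offset 9: leading byte 0xE3 = 11100011 → 3-byte char #4 = E3 81 A9.
Offset 12: leading byte 0xE0 = 11100000 → 3-byte char #5 = E0 A4 9B.
Offset 15: leading byte 0xF0 = 11110000 → 4-byte char #6 = F0 A4 A8 95.
Leading byte 0xF0 = 11110000 matches 11110xxx → 4-byte sequence.
Byte 1: 0xF0 = 11110000, payload 000 (3 bits).
Byte 2: 0xA4 = 10100100 (10xxxxxx ✓), payload 100100.
Byte 3: 0xA8 = 10101000 (10xxxxxx ✓), payload 101000.
Byte 4: 0x95 = 10010101 (10xxxxxx ✓), payload 010101.
Concatenate: 000100100101000010101 = 0x24A15 (21 bits → U+24A15).

U+24A15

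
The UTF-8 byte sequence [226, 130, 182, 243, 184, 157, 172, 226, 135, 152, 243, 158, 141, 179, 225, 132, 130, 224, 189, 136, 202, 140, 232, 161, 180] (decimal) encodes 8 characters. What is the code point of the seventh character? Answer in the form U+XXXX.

U+028C

Offset 0: leading byte 0xE2 = 11100010 → 3-byte char #1 = E2 82 B6.
Offset 3: leading byte 0xF3 = 11110011 → 4-byte char #2 = F3 B8 9D AC.
Offset 7: leading byte 0xE2 = 11100010 → 3-byte char #3 = E2 87 98.
Offset 10: leading byte 0xF3 = 11110011 → 4-byte char #4 = F3 9E 8D B3.
Offset 14: leading byte 0xE1 = 11100001 → 3-byte char #5 = E1 84 82.
Offset 17: leading byte 0xE0 = 11100000 → 3-byte char #6 = E0 BD 88.
Offset 20: leading byte 0xCA = 11001010 → 2-byte char #7 = CA 8C.
Leading byte 0xCA = 11001010 matches 110xxxxx → 2-byte sequence.
Byte 1: 0xCA = 11001010, payload 01010 (5 bits).
Byte 2: 0x8C = 10001100 (10xxxxxx ✓), payload 001100.
Concatenate: 01010001100 = 0x28C (11 bits → U+028C).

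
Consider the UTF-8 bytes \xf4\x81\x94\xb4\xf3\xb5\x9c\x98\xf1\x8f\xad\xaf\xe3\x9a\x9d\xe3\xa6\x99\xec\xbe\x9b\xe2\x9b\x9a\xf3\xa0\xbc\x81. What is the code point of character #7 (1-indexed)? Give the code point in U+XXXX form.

U+26DA

Offset 0: leading byte 0xF4 = 11110100 → 4-byte char #1 = F4 81 94 B4.
Offset 4: leading byte 0xF3 = 11110011 → 4-byte char #2 = F3 B5 9C 98.
Offset 8: leading byte 0xF1 = 11110001 → 4-byte char #3 = F1 8F AD AF.
Offset 12: leading byte 0xE3 = 11100011 → 3-byte char #4 = E3 9A 9D.
Offset 15: leading byte 0xE3 = 11100011 → 3-byte char #5 = E3 A6 99.
Offset 18: leading byte 0xEC = 11101100 → 3-byte char #6 = EC BE 9B.
Offset 21: leading byte 0xE2 = 11100010 → 3-byte char #7 = E2 9B 9A.
Leading byte 0xE2 = 11100010 matches 1110xxxx → 3-byte sequence.
Byte 1: 0xE2 = 11100010, payload 0010 (4 bits).
Byte 2: 0x9B = 10011011 (10xxxxxx ✓), payload 011011.
Byte 3: 0x9A = 10011010 (10xxxxxx ✓), payload 011010.
Concatenate: 0010011011011010 = 0x26DA (16 bits → U+26DA).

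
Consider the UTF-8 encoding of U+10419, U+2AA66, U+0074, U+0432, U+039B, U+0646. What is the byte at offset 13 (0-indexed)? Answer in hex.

0xD9

U+10419 → 4-byte form F0 90 90 99 at offsets 0–3.
U+2AA66 → 4-byte form F0 AA A9 A6 at offsets 4–7.
U+0074 → 1-byte form 74 at offsets 8–8.
U+0432 → 2-byte form D0 B2 at offsets 9–10.
U+039B → 2-byte form CE 9B at offsets 11–12.
U+0646 → 2-byte form D9 86 at offsets 13–14.
Offset 13 falls in char 6's range; it's byte 1 of D9 86 = 0xD9.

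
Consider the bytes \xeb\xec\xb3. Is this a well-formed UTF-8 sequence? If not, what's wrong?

invalid (non-continuation byte where continuation expected)

Leading byte 0xEB = 11101011 → 3-byte form.
Byte 2 is 0xEC = 11101100, which is not 10xxxxxx — expected a continuation byte.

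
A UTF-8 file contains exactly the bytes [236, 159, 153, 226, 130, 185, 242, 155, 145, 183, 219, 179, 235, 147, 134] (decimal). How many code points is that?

Byte at offset 0: 0xEC = 11101100 → 3-byte char (#1). Advance 3.
Byte at offset 3: 0xE2 = 11100010 → 3-byte char (#2). Advance 3.
Byte at offset 6: 0xF2 = 11110010 → 4-byte char (#3). Advance 4.
Byte at offset 10: 0xDB = 11011011 → 2-byte char (#4). Advance 2.
Byte at offset 12: 0xEB = 11101011 → 3-byte char (#5). Advance 3.
Reached end at offset 15 after 5 code points.

5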